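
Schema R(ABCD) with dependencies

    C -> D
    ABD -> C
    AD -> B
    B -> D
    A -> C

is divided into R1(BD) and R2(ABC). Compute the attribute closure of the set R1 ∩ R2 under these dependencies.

R1 ∩ R2 = {B}.
B → D applies, adding D
Closure: {BD}.

BD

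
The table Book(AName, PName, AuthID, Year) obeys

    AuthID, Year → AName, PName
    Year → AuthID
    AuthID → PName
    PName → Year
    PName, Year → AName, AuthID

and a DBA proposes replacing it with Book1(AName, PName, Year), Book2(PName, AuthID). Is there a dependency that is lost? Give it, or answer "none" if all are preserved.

AuthID, Year → AName, PName: restricted closure across fragments reaches AName, PName.
Year → AuthID: restricted closure across fragments reaches AuthID.
AuthID → PName lies within Book2.
PName → Year lies within Book1.
PName, Year → AName, AuthID: restricted closure across fragments reaches AName, AuthID.
Every dependency is enforceable on the fragments, so the decomposition is dependency-preserving.

none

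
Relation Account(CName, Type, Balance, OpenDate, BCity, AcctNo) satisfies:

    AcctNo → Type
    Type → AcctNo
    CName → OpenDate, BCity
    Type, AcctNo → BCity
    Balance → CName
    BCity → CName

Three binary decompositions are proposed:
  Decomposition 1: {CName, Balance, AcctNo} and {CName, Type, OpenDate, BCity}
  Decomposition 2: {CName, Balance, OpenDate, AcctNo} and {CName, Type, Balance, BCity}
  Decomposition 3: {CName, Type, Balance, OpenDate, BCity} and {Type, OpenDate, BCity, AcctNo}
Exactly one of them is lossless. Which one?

Decomposition 1: common = {CName}, closure = {CName, OpenDate, BCity} → lossy.
Decomposition 2: common = {CName, Balance}, closure = {CName, Balance, OpenDate, BCity} → lossy.
Decomposition 3: common = {Type, OpenDate, BCity}, closure = {CName, Type, OpenDate, BCity, AcctNo} → lossless.

Decomposition 3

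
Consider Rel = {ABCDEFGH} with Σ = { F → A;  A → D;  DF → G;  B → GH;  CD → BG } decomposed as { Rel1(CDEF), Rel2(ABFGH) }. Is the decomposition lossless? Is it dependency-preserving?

Lossless test: (F)⁺ = {ADFG}, which is a superkey of neither fragment — lossy.
Dependency preservation: the restricted closure of {A} across the fragments never reaches {D}, so A → D cannot be enforced without a join — not preserved.

lossy and not dependency-preserving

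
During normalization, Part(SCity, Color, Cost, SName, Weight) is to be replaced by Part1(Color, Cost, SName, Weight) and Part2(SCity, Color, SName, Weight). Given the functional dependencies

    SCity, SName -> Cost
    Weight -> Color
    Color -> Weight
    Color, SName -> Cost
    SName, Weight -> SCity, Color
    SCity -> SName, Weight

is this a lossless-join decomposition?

Yes

Common attributes: Part1 ∩ Part2 = {Color, SName, Weight}.
Closure of {Color, SName, Weight}: Color, SName → Cost applies, adding Cost; SName, Weight → SCity, Color applies, adding SCity. So (Color, SName, Weight)⁺ = {SCity, Color, Cost, SName, Weight}.
This closure contains every attribute of Part1, so Part1 ∩ Part2 → Part1. The join is lossless.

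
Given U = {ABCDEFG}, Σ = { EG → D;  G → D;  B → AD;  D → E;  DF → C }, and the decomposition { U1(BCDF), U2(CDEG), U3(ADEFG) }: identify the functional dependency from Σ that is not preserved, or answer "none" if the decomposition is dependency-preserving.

Check B → AD: no single fragment contains all of {ABD}, and the restricted closure of {B} across the fragments never reaches {AD}.
EG → D is preserved.
G → D is preserved.
D → E is preserved.
DF → C is preserved.

B → AD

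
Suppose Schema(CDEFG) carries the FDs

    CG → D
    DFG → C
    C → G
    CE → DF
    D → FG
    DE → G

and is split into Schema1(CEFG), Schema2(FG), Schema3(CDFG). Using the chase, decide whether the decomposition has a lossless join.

Yes

Chase test. Columns are CDEFG; row i has aⱼ where attribute j ∈ Schemai, else bᵢⱼ.
Initial tableau (one row per fragment):
  row 1: a1 b12 a3 a4 a5
  row 2: b21 b22 b23 a4 a5
  row 3: a1 a2 b33 a4 a5
Rows 1 and 3 agree on CG; apply CG→D and equate their D entries.
Row 1 is now all distinguished symbols — the join is lossless.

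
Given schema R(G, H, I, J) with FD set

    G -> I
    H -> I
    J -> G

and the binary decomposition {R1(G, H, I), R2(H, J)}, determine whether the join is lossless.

Common attributes: R1 ∩ R2 = {H}.
Closure of {H}: H → I applies, adding I. So (H)⁺ = {H, I}.
The closure contains neither all of R1 = {G, H, I} nor all of R2 = {H, J}, so the common attributes are not a superkey of either fragment. The join is lossy.

No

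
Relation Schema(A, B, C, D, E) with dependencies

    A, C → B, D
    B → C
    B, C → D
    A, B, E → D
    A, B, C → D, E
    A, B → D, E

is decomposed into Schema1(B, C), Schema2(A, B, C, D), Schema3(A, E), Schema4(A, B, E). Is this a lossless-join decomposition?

Yes

Chase test. Columns are A, B, C, D, E; row i has aⱼ where attribute j ∈ Schemai, else bᵢⱼ.
Initial tableau (one row per fragment):
  row 1: b11 a2 a3 b14 b15
  row 2: a1 a2 a3 a4 b25
  row 3: a1 b32 b33 b34 a5
  row 4: a1 a2 b43 b44 a5
Rows 1 and 4 agree on B; apply B→C and equate their C entries.
Rows 1 and 2 agree on B, C; apply B, C→D and equate their D entries.
Rows 1 and 4 agree on B, C; apply B, C→D and equate their D entries.
Rows 2 and 4 agree on A, B, C; apply A, B, C→D, E and equate their D, E entries.
Row 2 is now all distinguished symbols — the join is lossless.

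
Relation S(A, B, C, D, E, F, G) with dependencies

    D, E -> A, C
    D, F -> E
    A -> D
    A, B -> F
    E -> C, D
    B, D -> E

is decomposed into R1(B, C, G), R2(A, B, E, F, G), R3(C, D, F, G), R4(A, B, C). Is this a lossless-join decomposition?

Chase test. Columns are A, B, C, D, E, F, G; row i has aⱼ where attribute j ∈ Ri, else bᵢⱼ.
Initial tableau (one row per fragment):
  row 1: b11 a2 a3 b14 b15 b16 a7
  row 2: a1 a2 b23 b24 a5 a6 a7
  row 3: b31 b32 a3 a4 b35 a6 a7
  row 4: a1 a2 a3 b44 b45 b46 b47
Rows 2 and 4 agree on A; apply A→D and equate their D entries.
Rows 2 and 4 agree on A, B; apply A, B→F and equate their F entries.
Rows 2 and 4 agree on B, D; apply B, D→E and equate their E entries.
Rows 2 and 4 agree on D, E; apply D, E→A, C and equate their A, C entries.
No row becomes fully distinguished — the join is lossy.

No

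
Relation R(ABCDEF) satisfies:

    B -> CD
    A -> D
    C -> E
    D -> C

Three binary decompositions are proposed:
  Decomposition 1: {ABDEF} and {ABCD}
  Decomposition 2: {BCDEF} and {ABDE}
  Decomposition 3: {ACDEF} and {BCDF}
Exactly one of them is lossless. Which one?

Decomposition 1: common = {ABD}, closure = {ABCDE} → lossless.
Decomposition 2: common = {BDE}, closure = {BCDE} → lossy.
Decomposition 3: common = {CDF}, closure = {CDEF} → lossy.

Decomposition 1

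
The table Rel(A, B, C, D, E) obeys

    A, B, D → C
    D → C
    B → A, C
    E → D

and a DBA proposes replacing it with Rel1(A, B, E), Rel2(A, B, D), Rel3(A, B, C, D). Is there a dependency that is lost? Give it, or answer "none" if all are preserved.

E → D

Check E → D: no single fragment contains all of {D, E}, and the restricted closure of {E} across the fragments never reaches {D}.
A, B, D → C is preserved.
D → C is preserved.
B → A, C is preserved.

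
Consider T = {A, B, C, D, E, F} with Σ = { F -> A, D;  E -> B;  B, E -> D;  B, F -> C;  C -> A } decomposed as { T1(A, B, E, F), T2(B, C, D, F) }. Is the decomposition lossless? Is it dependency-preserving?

lossless but not dependency-preserving

Lossless test: (B, F)⁺ = {A, B, C, D, F}, which contains all of one fragment — lossless.
Dependency preservation: the restricted closure of {B, E} across the fragments never reaches {D}, so B, E → D cannot be enforced without a join — not preserved.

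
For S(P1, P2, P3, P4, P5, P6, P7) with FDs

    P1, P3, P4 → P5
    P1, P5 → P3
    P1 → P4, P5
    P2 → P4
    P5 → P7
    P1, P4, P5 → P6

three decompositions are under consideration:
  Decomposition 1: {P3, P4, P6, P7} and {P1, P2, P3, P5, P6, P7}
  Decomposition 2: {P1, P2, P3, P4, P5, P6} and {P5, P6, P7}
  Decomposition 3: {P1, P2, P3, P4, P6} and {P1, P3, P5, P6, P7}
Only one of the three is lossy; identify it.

Decomposition 1: common = {P3, P6, P7}, closure = {P3, P6, P7} → lossy.
Decomposition 2: common = {P5, P6}, closure = {P5, P6, P7} → lossless.
Decomposition 3: common = {P1, P3, P6}, closure = {P1, P3, P4, P5, P6, P7} → lossless.

Decomposition 1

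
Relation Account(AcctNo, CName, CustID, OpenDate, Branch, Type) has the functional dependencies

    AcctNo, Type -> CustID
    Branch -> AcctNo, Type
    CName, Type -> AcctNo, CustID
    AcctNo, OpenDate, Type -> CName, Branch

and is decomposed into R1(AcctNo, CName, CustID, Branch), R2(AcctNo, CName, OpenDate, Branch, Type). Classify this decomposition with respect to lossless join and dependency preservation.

lossless but not dependency-preserving

Lossless test: (AcctNo, CName, Branch)⁺ = {AcctNo, CName, CustID, Branch, Type}, which contains all of one fragment — lossless.
Dependency preservation: the restricted closure of {AcctNo, Type} across the fragments never reaches {CustID}, so AcctNo, Type → CustID cannot be enforced without a join — not preserved.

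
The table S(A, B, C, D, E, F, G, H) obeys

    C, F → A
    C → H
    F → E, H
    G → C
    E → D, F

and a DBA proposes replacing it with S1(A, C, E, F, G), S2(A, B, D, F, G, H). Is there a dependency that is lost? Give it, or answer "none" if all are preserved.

Check C → H: no single fragment contains all of {C, H}, and the restricted closure of {C} across the fragments never reaches {H}.
C, F → A is preserved.
F → E, H is preserved.
G → C is preserved.
E → D, F is preserved.

C → H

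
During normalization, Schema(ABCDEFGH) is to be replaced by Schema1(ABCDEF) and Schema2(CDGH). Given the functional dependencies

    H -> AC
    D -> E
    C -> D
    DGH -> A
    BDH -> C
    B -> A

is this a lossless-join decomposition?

Common attributes: Schema1 ∩ Schema2 = {CD}.
Closure of {CD}: D → E applies, adding E. So (CD)⁺ = {CDE}.
The closure contains neither all of Schema1 = {ABCDEF} nor all of Schema2 = {CDGH}, so the common attributes are not a superkey of either fragment. The join is lossy.

No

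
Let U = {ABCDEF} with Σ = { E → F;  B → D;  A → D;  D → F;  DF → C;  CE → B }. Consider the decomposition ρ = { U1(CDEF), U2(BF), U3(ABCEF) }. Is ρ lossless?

Chase test. Columns are ABCDEF; row i has aⱼ where attribute j ∈ Ui, else bᵢⱼ.
Initial tableau (one row per fragment):
  row 1: b11 b12 a3 a4 a5 a6
  row 2: b21 a2 b23 b24 b25 a6
  row 3: a1 a2 a3 b34 a5 a6
Rows 2 and 3 agree on B; apply B→D and equate their D entries.
Rows 2 and 3 agree on DF; apply DF→C and equate their C entries.
Rows 1 and 3 agree on CE; apply CE→B and equate their B entries.
Rows 1 and 2 agree on B; apply B→D and equate their D entries.
Row 3 is now all distinguished symbols — the join is lossless.

Yes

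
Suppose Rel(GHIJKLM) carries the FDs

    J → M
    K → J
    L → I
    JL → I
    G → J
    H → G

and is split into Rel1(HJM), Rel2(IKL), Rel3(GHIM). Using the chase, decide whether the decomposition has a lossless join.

No

Chase test. Columns are GHIJKLM; row i has aⱼ where attribute j ∈ Reli, else bᵢⱼ.
Initial tableau (one row per fragment):
  row 1: b11 a2 b13 a4 b15 b16 a7
  row 2: b21 b22 a3 b24 a5 a6 b27
  row 3: a1 a2 a3 b34 b35 b36 a7
Rows 1 and 3 agree on H; apply H→G and equate their G entries.
Rows 1 and 3 agree on G; apply G→J and equate their J entries.
No row becomes fully distinguished — the join is lossy.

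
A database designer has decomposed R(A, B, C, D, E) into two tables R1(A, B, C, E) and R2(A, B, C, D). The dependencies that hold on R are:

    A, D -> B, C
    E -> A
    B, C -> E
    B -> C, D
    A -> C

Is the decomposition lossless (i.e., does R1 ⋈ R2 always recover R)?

Common attributes: R1 ∩ R2 = {A, B, C}.
Closure of {A, B, C}: B, C → E applies, adding E; B → C, D applies, adding D. So (A, B, C)⁺ = {A, B, C, D, E}.
This closure contains every attribute of R1, so R1 ∩ R2 → R1. The join is lossless.

Yes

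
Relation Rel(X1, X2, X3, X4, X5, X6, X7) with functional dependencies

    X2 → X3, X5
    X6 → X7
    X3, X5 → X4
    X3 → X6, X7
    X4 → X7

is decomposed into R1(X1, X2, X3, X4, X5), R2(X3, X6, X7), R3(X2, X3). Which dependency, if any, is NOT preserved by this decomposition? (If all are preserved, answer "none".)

Check X4 → X7: no single fragment contains all of {X4, X7}, and the restricted closure of {X4} across the fragments never reaches {X7}.
X2 → X3, X5 is preserved.
X6 → X7 is preserved.
X3, X5 → X4 is preserved.
X3 → X6, X7 is preserved.

X4 → X7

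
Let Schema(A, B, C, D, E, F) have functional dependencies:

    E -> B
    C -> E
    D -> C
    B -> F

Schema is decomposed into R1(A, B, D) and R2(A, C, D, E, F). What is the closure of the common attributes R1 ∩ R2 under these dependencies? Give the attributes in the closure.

R1 ∩ R2 = {A, D}.
D → C applies, adding C
C → E applies, adding E
E → B applies, adding B
B → F applies, adding F
Closure: {A, B, C, D, E, F}.

A, B, C, D, E, F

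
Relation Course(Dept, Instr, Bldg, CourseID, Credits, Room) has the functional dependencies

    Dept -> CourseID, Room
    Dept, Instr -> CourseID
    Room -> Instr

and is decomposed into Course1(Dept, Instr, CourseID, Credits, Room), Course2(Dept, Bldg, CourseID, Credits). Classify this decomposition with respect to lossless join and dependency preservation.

lossless and dependency-preserving

Lossless test: (Dept, CourseID, Credits)⁺ = {Dept, Instr, CourseID, Credits, Room}, which contains all of one fragment — lossless.
Dependency preservation: every FD's attributes lie within a single fragment, so each can be enforced locally — preserved.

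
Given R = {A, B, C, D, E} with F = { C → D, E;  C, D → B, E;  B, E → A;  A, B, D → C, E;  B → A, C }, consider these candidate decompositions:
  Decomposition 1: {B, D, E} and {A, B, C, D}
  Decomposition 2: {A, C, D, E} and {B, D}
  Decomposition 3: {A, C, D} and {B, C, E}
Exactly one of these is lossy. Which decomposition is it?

Decomposition 2

Decomposition 1: common = {B, D}, closure = {A, B, C, D, E} → lossless.
Decomposition 2: common = {D}, closure = {D} → lossy.
Decomposition 3: common = {C}, closure = {A, B, C, D, E} → lossless.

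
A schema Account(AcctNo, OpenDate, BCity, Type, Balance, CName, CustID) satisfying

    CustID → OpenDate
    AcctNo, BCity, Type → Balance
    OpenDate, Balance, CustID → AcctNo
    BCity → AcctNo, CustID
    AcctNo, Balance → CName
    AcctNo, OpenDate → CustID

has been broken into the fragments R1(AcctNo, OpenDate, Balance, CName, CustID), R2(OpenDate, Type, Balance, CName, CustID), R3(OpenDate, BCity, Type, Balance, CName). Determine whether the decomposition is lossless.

No

Chase test. Columns are AcctNo, OpenDate, BCity, Type, Balance, CName, CustID; row i has aⱼ where attribute j ∈ Ri, else bᵢⱼ.
Initial tableau (one row per fragment):
  row 1: a1 a2 b13 b14 a5 a6 a7
  row 2: b21 a2 b23 a4 a5 a6 a7
  row 3: b31 a2 a3 a4 a5 a6 b37
Rows 1 and 2 agree on OpenDate, Balance, CustID; apply OpenDate, Balance, CustID→AcctNo and equate their AcctNo entries.
No row becomes fully distinguished — the join is lossy.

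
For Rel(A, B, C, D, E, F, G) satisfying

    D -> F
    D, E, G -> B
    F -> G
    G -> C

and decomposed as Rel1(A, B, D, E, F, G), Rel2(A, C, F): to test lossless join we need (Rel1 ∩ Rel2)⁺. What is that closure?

A, C, F, G

Rel1 ∩ Rel2 = {A, F}.
F → G applies, adding G
G → C applies, adding C
Closure: {A, C, F, G}.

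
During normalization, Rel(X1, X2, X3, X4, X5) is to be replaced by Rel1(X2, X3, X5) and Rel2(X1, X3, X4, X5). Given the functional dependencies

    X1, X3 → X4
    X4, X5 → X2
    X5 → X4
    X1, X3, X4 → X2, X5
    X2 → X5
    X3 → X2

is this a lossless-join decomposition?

Common attributes: Rel1 ∩ Rel2 = {X3, X5}.
Closure of {X3, X5}: X5 → X4 applies, adding X4; X3 → X2 applies, adding X2. So (X3, X5)⁺ = {X2, X3, X4, X5}.
This closure contains every attribute of Rel1, so Rel1 ∩ Rel2 → Rel1. The join is lossless.

Yes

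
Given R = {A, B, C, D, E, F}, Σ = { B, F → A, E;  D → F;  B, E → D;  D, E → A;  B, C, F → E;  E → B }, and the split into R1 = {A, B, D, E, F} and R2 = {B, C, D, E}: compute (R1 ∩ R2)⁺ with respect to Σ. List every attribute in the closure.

R1 ∩ R2 = {B, D, E}.
D → F applies, adding F
D, E → A applies, adding A
Closure: {A, B, D, E, F}.

A, B, D, E, F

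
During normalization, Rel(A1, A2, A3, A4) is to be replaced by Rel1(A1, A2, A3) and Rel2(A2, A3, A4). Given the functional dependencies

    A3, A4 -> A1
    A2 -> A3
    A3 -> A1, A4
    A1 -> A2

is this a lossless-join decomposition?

Common attributes: Rel1 ∩ Rel2 = {A2, A3}.
Closure of {A2, A3}: A3 → A1, A4 applies, adding A1, A4. So (A2, A3)⁺ = {A1, A2, A3, A4}.
This closure contains every attribute of Rel1, so Rel1 ∩ Rel2 → Rel1. The join is lossless.

Yes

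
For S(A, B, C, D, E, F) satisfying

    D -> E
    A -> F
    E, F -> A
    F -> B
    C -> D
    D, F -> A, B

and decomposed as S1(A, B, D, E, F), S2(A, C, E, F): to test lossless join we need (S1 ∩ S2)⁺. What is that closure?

A, B, E, F

S1 ∩ S2 = {A, E, F}.
F → B applies, adding B
Closure: {A, B, E, F}.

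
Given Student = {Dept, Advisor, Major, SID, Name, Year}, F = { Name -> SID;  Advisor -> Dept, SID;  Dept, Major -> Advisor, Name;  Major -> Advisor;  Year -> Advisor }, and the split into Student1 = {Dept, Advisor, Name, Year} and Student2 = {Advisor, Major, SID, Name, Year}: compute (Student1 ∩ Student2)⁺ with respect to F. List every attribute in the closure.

Student1 ∩ Student2 = {Advisor, Name, Year}.
Name → SID applies, adding SID
Advisor → Dept, SID applies, adding Dept
Closure: {Dept, Advisor, SID, Name, Year}.

Dept, Advisor, SID, Name, Year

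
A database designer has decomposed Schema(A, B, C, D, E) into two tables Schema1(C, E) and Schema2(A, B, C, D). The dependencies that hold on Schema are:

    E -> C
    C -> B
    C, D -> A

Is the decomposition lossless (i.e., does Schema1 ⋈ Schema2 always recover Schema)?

Common attributes: Schema1 ∩ Schema2 = {C}.
Closure of {C}: C → B applies, adding B. So (C)⁺ = {B, C}.
The closure contains neither all of Schema1 = {C, E} nor all of Schema2 = {A, B, C, D}, so the common attributes are not a superkey of either fragment. The join is lossy.

No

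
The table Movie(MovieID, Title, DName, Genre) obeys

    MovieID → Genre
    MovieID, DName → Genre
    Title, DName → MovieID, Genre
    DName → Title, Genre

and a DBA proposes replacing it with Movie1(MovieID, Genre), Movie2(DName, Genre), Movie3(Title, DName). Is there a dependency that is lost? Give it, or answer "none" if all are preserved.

Check Title, DName → MovieID, Genre: no single fragment contains all of {MovieID, Title, DName, Genre}, and the restricted closure of {Title, DName} across the fragments never reaches {MovieID, Genre}.
MovieID → Genre is preserved.
MovieID, DName → Genre is preserved.
DName → Title, Genre is preserved.

Title, DName → MovieID, Genre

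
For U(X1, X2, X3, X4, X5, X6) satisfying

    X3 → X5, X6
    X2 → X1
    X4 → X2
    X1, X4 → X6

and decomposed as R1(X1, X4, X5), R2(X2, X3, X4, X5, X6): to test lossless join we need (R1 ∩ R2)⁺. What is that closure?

X1, X2, X4, X5, X6

R1 ∩ R2 = {X4, X5}.
X4 → X2 applies, adding X2
X2 → X1 applies, adding X1
X1, X4 → X6 applies, adding X6
Closure: {X1, X2, X4, X5, X6}.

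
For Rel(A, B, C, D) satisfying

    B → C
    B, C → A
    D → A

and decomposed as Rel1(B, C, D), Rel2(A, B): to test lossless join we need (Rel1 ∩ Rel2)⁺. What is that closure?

Rel1 ∩ Rel2 = {B}.
B → C applies, adding C
B, C → A applies, adding A
Closure: {A, B, C}.

A, B, C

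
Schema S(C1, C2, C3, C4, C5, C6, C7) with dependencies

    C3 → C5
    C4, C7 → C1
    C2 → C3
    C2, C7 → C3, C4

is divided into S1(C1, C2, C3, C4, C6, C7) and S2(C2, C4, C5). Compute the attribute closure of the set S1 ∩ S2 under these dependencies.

C2, C3, C4, C5

S1 ∩ S2 = {C2, C4}.
C2 → C3 applies, adding C3
C3 → C5 applies, adding C5
Closure: {C2, C3, C4, C5}.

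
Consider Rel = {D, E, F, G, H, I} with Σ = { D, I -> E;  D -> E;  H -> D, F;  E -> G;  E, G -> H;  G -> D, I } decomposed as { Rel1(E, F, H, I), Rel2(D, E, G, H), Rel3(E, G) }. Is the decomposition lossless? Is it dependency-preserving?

Lossless test (chase): Rows 1 and 2 agree on H; apply H→D, F and equate their D, F entries. Rows 1 and 2 agree on E; apply E→G and equate their G entries. Rows 1 and 3 agree on E, G; apply E, G→H and equate their H entries. Rows 1 and 2 agree on G; apply G→D, I and equate their D, I entries. Rows 1 and 3 agree on G; apply G→D, I and equate their D, I entries. Rows 1 and 3 agree on H; apply H→D, F and equate their D, F entries. Row 1 is now all distinguished symbols — the join is lossless.
Dependency preservation: D, I → E; H → D, F; G → D, I are not contained in any single fragment, but the restricted closure of each left-hand side across the fragments still reaches the right-hand side; the remaining FDs each lie inside some fragment. All dependencies are preserved.

lossless and dependency-preserving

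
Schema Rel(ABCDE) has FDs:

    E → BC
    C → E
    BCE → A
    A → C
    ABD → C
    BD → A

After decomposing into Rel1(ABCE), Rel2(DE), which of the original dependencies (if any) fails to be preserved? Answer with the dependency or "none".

BD → A

Check BD → A: no single fragment contains all of {ABD}, and the restricted closure of {BD} across the fragments never reaches {A}.
E → BC is preserved.
C → E is preserved.
BCE → A is preserved.
A → C is preserved.
ABD → C is preserved.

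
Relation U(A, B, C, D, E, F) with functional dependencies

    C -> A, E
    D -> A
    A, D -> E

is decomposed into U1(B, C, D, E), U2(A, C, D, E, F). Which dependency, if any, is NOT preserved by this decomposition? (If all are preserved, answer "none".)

C → A, E lies within U2.
D → A lies within U2.
A, D → E lies within U2.
Every dependency is enforceable on the fragments, so the decomposition is dependency-preserving.

none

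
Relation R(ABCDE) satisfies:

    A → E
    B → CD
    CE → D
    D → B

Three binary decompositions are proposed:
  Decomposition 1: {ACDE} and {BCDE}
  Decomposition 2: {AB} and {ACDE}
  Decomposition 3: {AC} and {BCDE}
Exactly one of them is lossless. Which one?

Decomposition 1

Decomposition 1: common = {CDE}, closure = {BCDE} → lossless.
Decomposition 2: common = {A}, closure = {AE} → lossy.
Decomposition 3: common = {C}, closure = {C} → lossy.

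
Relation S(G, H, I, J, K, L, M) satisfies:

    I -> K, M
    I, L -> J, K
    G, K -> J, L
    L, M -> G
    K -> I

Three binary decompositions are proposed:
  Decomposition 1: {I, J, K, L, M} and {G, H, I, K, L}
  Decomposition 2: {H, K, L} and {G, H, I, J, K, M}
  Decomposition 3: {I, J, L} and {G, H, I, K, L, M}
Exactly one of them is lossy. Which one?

Decomposition 2

Decomposition 1: common = {I, K, L}, closure = {G, I, J, K, L, M} → lossless.
Decomposition 2: common = {H, K}, closure = {H, I, K, M} → lossy.
Decomposition 3: common = {I, L}, closure = {G, I, J, K, L, M} → lossless.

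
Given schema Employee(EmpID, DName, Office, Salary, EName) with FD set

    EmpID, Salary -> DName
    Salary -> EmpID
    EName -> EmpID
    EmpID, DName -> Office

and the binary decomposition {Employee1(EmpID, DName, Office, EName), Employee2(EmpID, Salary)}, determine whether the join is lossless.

Common attributes: Employee1 ∩ Employee2 = {EmpID}.
No dependency enlarges {EmpID}, so (EmpID)⁺ = {EmpID}.
The closure contains neither all of Employee1 = {EmpID, DName, Office, EName} nor all of Employee2 = {EmpID, Salary}, so the common attributes are not a superkey of either fragment. The join is lossy.

No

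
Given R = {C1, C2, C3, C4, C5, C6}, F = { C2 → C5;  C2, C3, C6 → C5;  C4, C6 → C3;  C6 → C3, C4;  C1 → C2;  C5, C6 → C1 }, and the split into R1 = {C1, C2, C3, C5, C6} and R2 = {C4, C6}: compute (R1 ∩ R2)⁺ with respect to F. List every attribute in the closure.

R1 ∩ R2 = {C6}.
C6 → C3, C4 applies, adding C3, C4
Closure: {C3, C4, C6}.

C3, C4, C6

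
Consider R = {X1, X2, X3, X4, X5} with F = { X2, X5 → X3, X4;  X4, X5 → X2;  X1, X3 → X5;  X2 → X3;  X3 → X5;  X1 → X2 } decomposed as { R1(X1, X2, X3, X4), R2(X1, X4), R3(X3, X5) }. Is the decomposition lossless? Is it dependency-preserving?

lossless but not dependency-preserving

Lossless test (chase): Rows 1 and 3 agree on X3; apply X3→X5 and equate their X5 entries. Rows 1 and 2 agree on X1; apply X1→X2 and equate their X2 entries. Rows 1 and 2 agree on X2; apply X2→X3 and equate their X3 entries. Rows 1 and 2 agree on X3; apply X3→X5 and equate their X5 entries. Row 1 is now all distinguished symbols — the join is lossless.
Dependency preservation: the restricted closure of {X4, X5} across the fragments never reaches {X2}, so X4, X5 → X2 cannot be enforced without a join — not preserved.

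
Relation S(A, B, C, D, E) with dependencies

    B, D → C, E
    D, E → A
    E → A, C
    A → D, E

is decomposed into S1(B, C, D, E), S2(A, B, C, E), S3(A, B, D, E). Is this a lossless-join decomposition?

Yes

Chase test. Columns are A, B, C, D, E; row i has aⱼ where attribute j ∈ Si, else bᵢⱼ.
Initial tableau (one row per fragment):
  row 1: b11 a2 a3 a4 a5
  row 2: a1 a2 a3 b24 a5
  row 3: a1 a2 b33 a4 a5
Rows 1 and 3 agree on B, D; apply B, D→C, E and equate their C, E entries.
Rows 1 and 3 agree on D, E; apply D, E→A and equate their A entries.
Rows 1 and 2 agree on A; apply A→D, E and equate their D, E entries.
Row 1 is now all distinguished symbols — the join is lossless.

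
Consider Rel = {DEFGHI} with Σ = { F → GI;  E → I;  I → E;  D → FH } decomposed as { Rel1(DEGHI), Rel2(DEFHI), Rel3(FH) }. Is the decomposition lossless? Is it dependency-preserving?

Lossless test (chase): Rows 2 and 3 agree on F; apply F→GI and equate their GI entries. Rows 1 and 3 agree on I; apply I→E and equate their E entries. Rows 1 and 2 agree on D; apply D→FH and equate their FH entries. Rows 1 and 2 agree on F; apply F→GI and equate their GI entries. Row 1 is now all distinguished symbols — the join is lossless.
Dependency preservation: the restricted closure of {F} across the fragments never reaches {GI}, so F → GI cannot be enforced without a join — not preserved.

lossless but not dependency-preserving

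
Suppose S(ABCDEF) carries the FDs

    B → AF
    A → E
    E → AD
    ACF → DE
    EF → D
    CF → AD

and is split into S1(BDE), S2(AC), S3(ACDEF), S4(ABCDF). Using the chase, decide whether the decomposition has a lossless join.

Yes

Chase test. Columns are ABCDEF; row i has aⱼ where attribute j ∈ Si, else bᵢⱼ.
Initial tableau (one row per fragment):
  row 1: b11 a2 b13 a4 a5 b16
  row 2: a1 b22 a3 b24 b25 b26
  row 3: a1 b32 a3 a4 a5 a6
  row 4: a1 a2 a3 a4 b45 a6
Rows 1 and 4 agree on B; apply B→AF and equate their AF entries.
Rows 1 and 2 agree on A; apply A→E and equate their E entries.
Rows 1 and 4 agree on A; apply A→E and equate their E entries.
Rows 1 and 2 agree on E; apply E→AD and equate their AD entries.
Row 4 is now all distinguished symbols — the join is lossless.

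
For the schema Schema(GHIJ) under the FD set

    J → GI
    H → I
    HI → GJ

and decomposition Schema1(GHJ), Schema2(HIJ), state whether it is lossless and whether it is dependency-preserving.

lossless and dependency-preserving

Lossless test: (HJ)⁺ = {GHIJ}, which contains all of one fragment — lossless.
Dependency preservation: J → GI; HI → GJ are not contained in any single fragment, but the restricted closure of each left-hand side across the fragments still reaches the right-hand side; the remaining FDs each lie inside some fragment. All dependencies are preserved.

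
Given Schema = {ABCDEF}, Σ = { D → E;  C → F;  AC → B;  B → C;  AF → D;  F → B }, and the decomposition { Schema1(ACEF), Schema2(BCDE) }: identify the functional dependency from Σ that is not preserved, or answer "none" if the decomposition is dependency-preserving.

AF → D

Check AF → D: no single fragment contains all of {ADF}, and the restricted closure of {AF} across the fragments never reaches {D}.
D → E is preserved.
C → F is preserved.
AC → B is preserved.
B → C is preserved.
F → B is preserved.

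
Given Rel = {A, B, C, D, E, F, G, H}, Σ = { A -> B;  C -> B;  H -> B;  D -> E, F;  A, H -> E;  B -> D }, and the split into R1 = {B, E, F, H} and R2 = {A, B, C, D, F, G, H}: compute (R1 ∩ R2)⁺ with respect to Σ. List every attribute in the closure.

B, D, E, F, H

R1 ∩ R2 = {B, F, H}.
B → D applies, adding D
D → E, F applies, adding E
Closure: {B, D, E, F, H}.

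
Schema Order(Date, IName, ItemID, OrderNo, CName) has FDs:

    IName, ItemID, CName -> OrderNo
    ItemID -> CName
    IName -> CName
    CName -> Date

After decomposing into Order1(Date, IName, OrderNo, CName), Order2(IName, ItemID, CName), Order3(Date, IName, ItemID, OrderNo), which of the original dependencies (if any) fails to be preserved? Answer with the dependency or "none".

none

IName, ItemID, CName → OrderNo: restricted closure across fragments reaches OrderNo.
ItemID → CName lies within Order2.
IName → CName lies within Order1.
CName → Date lies within Order1.
Every dependency is enforceable on the fragments, so the decomposition is dependency-preserving.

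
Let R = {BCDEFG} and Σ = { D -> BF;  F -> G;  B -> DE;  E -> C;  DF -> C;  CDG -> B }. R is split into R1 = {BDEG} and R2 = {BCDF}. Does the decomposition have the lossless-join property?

Yes

Common attributes: R1 ∩ R2 = {BD}.
Closure of {BD}: D → BF applies, adding F; F → G applies, adding G; B → DE applies, adding E; E → C applies, adding C. So (BD)⁺ = {BCDEFG}.
This closure contains every attribute of R1, so R1 ∩ R2 → R1. The join is lossless.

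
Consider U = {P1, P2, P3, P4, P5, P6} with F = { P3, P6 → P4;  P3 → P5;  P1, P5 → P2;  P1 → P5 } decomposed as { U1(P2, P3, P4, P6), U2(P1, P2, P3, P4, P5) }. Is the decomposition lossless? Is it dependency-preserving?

Lossless test: (P2, P3, P4)⁺ = {P2, P3, P4, P5}, which is a superkey of neither fragment — lossy.
Dependency preservation: every FD's attributes lie within a single fragment, so each can be enforced locally — preserved.

lossy but dependency-preserving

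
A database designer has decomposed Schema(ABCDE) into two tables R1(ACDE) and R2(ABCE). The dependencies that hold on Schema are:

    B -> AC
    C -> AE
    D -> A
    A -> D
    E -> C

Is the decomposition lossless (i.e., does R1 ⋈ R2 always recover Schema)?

Yes

Common attributes: R1 ∩ R2 = {ACE}.
Closure of {ACE}: A → D applies, adding D. So (ACE)⁺ = {ACDE}.
This closure contains every attribute of R1, so R1 ∩ R2 → R1. The join is lossless.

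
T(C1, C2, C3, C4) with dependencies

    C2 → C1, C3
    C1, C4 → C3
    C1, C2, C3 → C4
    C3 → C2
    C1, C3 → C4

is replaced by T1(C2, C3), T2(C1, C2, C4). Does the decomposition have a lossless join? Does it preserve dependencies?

lossless and dependency-preserving

Lossless test: (C2)⁺ = {C1, C2, C3, C4}, which contains all of one fragment — lossless.
Dependency preservation: C2 → C1, C3; C1, C4 → C3; C1, C2, C3 → C4; C1, C3 → C4 are not contained in any single fragment, but the restricted closure of each left-hand side across the fragments still reaches the right-hand side; the remaining FDs each lie inside some fragment. All dependencies are preserved.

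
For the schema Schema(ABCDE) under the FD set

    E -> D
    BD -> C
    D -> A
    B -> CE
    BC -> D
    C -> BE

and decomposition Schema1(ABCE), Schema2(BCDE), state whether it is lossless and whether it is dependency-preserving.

Lossless test: (BCE)⁺ = {ABCDE}, which contains all of one fragment — lossless.
Dependency preservation: the restricted closure of {D} across the fragments never reaches {A}, so D → A cannot be enforced without a join — not preserved.

lossless but not dependency-preserving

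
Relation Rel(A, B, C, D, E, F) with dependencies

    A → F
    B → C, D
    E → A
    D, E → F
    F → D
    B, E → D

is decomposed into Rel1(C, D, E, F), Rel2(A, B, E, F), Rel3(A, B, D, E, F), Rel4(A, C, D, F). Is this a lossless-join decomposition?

No

Chase test. Columns are A, B, C, D, E, F; row i has aⱼ where attribute j ∈ Reli, else bᵢⱼ.
Initial tableau (one row per fragment):
  row 1: b11 b12 a3 a4 a5 a6
  row 2: a1 a2 b23 b24 a5 a6
  row 3: a1 a2 b33 a4 a5 a6
  row 4: a1 b42 a3 a4 b45 a6
Rows 2 and 3 agree on B; apply B→C, D and equate their C, D entries.
Rows 1 and 2 agree on E; apply E→A and equate their A entries.
No row becomes fully distinguished — the join is lossy.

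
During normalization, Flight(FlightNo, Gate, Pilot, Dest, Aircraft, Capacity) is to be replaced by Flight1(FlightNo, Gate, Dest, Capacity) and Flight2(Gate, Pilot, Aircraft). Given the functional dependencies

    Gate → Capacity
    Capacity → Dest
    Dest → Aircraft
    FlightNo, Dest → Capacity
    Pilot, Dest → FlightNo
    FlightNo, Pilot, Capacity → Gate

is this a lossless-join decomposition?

Common attributes: Flight1 ∩ Flight2 = {Gate}.
Closure of {Gate}: Gate → Capacity applies, adding Capacity; Capacity → Dest applies, adding Dest; Dest → Aircraft applies, adding Aircraft. So (Gate)⁺ = {Gate, Dest, Aircraft, Capacity}.
The closure contains neither all of Flight1 = {FlightNo, Gate, Dest, Capacity} nor all of Flight2 = {Gate, Pilot, Aircraft}, so the common attributes are not a superkey of either fragment. The join is lossy.

No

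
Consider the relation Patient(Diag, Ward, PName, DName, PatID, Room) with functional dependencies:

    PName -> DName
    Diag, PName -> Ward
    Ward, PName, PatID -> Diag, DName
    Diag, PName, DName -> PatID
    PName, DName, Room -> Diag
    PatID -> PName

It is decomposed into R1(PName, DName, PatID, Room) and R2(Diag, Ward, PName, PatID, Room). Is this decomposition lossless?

Common attributes: R1 ∩ R2 = {PName, PatID, Room}.
Closure of {PName, PatID, Room}: PName → DName applies, adding DName; PName, DName, Room → Diag applies, adding Diag; Diag, PName → Ward applies, adding Ward. So (PName, PatID, Room)⁺ = {Diag, Ward, PName, DName, PatID, Room}.
This closure contains every attribute of R1, so R1 ∩ R2 → R1. The join is lossless.

Yes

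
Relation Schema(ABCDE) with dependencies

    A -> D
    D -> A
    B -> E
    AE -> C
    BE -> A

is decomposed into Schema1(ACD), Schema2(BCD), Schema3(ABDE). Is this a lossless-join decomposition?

Chase test. Columns are ABCDE; row i has aⱼ where attribute j ∈ Schemai, else bᵢⱼ.
Initial tableau (one row per fragment):
  row 1: a1 b12 a3 a4 b15
  row 2: b21 a2 a3 a4 b25
  row 3: a1 a2 b33 a4 a5
Rows 1 and 2 agree on D; apply D→A and equate their A entries.
Rows 2 and 3 agree on B; apply B→E and equate their E entries.
Rows 2 and 3 agree on AE; apply AE→C and equate their C entries.
Row 2 is now all distinguished symbols — the join is lossless.

Yes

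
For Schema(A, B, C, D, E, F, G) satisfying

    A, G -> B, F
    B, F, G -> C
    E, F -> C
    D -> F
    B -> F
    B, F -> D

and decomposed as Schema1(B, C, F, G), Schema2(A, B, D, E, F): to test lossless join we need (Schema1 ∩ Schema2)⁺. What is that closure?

Schema1 ∩ Schema2 = {B, F}.
B, F → D applies, adding D
Closure: {B, D, F}.

B, D, F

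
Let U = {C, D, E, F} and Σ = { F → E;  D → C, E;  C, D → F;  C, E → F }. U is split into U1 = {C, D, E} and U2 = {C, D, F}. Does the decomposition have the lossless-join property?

Yes

Common attributes: U1 ∩ U2 = {C, D}.
Closure of {C, D}: D → C, E applies, adding E; C, D → F applies, adding F. So (C, D)⁺ = {C, D, E, F}.
This closure contains every attribute of U1, so U1 ∩ U2 → U1. The join is lossless.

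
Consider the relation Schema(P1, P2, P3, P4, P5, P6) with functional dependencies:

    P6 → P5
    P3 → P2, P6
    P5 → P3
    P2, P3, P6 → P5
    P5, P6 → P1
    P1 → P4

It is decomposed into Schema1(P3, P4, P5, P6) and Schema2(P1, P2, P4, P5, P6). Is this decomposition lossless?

Yes

Common attributes: Schema1 ∩ Schema2 = {P4, P5, P6}.
Closure of {P4, P5, P6}: P5 → P3 applies, adding P3; P5, P6 → P1 applies, adding P1; P3 → P2, P6 applies, adding P2. So (P4, P5, P6)⁺ = {P1, P2, P3, P4, P5, P6}.
This closure contains every attribute of Schema1, so Schema1 ∩ Schema2 → Schema1. The join is lossless.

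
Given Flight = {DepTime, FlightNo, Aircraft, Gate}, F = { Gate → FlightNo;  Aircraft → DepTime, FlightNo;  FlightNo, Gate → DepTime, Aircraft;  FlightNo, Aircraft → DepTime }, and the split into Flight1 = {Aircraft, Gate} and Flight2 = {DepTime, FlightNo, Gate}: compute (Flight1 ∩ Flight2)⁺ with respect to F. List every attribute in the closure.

DepTime, FlightNo, Aircraft, Gate

Flight1 ∩ Flight2 = {Gate}.
Gate → FlightNo applies, adding FlightNo
FlightNo, Gate → DepTime, Aircraft applies, adding DepTime, Aircraft
Closure: {DepTime, FlightNo, Aircraft, Gate}.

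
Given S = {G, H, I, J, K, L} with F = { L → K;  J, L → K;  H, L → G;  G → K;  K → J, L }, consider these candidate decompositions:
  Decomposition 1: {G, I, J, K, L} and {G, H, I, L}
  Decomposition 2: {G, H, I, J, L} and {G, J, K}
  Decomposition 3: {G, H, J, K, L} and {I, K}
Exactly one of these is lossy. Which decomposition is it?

Decomposition 1: common = {G, I, L}, closure = {G, I, J, K, L} → lossless.
Decomposition 2: common = {G, J}, closure = {G, J, K, L} → lossless.
Decomposition 3: common = {K}, closure = {J, K, L} → lossy.

Decomposition 3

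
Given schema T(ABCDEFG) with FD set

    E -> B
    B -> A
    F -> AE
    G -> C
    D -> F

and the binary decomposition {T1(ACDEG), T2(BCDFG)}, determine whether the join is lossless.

Common attributes: T1 ∩ T2 = {CDG}.
Closure of {CDG}: D → F applies, adding F; F → AE applies, adding AE; E → B applies, adding B. So (CDG)⁺ = {ABCDEFG}.
This closure contains every attribute of T1, so T1 ∩ T2 → T1. The join is lossless.

Yes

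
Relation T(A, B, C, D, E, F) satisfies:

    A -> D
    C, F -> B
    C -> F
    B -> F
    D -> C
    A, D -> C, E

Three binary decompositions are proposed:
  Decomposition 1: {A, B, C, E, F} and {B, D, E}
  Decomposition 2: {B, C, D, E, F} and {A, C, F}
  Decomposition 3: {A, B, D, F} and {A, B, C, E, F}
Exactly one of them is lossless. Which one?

Decomposition 1: common = {B, E}, closure = {B, E, F} → lossy.
Decomposition 2: common = {C, F}, closure = {B, C, F} → lossy.
Decomposition 3: common = {A, B, F}, closure = {A, B, C, D, E, F} → lossless.

Decomposition 3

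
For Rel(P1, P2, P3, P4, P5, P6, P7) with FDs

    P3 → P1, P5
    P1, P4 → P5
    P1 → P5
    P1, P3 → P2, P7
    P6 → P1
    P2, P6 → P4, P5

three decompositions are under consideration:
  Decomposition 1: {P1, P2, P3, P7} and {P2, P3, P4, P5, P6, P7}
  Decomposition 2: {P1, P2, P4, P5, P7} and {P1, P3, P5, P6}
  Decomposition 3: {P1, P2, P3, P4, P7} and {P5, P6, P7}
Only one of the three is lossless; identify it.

Decomposition 1

Decomposition 1: common = {P2, P3, P7}, closure = {P1, P2, P3, P5, P7} → lossless.
Decomposition 2: common = {P1, P5}, closure = {P1, P5} → lossy.
Decomposition 3: common = {P7}, closure = {P7} → lossy.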